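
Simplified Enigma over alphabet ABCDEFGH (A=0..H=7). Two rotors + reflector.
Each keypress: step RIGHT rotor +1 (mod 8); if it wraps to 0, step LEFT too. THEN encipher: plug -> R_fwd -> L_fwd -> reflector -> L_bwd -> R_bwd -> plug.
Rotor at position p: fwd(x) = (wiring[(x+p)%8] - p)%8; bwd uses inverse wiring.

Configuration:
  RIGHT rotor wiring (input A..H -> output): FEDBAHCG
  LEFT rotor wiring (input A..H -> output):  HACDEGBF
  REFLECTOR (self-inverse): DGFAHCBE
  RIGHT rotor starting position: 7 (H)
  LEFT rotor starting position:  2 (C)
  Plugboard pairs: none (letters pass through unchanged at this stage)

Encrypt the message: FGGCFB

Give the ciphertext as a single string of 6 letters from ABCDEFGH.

Char 1 ('F'): step: R->0, L->3 (L advanced); F->plug->F->R->H->L->H->refl->E->L'->F->R'->A->plug->A
Char 2 ('G'): step: R->1, L=3; G->plug->G->R->F->L->E->refl->H->L'->H->R'->D->plug->D
Char 3 ('G'): step: R->2, L=3; G->plug->G->R->D->L->G->refl->B->L'->B->R'->A->plug->A
Char 4 ('C'): step: R->3, L=3; C->plug->C->R->E->L->C->refl->F->L'->G->R'->A->plug->A
Char 5 ('F'): step: R->4, L=3; F->plug->F->R->A->L->A->refl->D->L'->C->R'->D->plug->D
Char 6 ('B'): step: R->5, L=3; B->plug->B->R->F->L->E->refl->H->L'->H->R'->E->plug->E

Answer: ADAADE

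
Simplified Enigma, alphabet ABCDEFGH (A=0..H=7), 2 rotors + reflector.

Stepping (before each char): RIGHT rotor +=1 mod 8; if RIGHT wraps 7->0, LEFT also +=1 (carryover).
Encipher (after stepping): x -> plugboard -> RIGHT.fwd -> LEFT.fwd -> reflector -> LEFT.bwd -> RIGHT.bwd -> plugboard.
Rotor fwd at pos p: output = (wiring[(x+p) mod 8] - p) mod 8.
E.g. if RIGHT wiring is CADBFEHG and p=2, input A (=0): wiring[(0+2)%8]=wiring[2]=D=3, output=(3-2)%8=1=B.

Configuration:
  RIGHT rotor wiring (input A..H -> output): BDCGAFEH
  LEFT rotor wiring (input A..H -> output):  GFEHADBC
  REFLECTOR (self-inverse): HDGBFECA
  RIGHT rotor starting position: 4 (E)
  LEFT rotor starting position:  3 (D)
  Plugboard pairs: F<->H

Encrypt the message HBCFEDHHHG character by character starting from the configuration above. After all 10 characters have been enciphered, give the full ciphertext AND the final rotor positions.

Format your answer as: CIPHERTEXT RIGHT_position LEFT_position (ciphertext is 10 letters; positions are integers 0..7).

Char 1 ('H'): step: R->5, L=3; H->plug->F->R->F->L->D->refl->B->L'->H->R'->B->plug->B
Char 2 ('B'): step: R->6, L=3; B->plug->B->R->B->L->F->refl->E->L'->A->R'->F->plug->H
Char 3 ('C'): step: R->7, L=3; C->plug->C->R->E->L->H->refl->A->L'->C->R'->B->plug->B
Char 4 ('F'): step: R->0, L->4 (L advanced); F->plug->H->R->H->L->D->refl->B->L'->F->R'->F->plug->H
Char 5 ('E'): step: R->1, L=4; E->plug->E->R->E->L->C->refl->G->L'->D->R'->F->plug->H
Char 6 ('D'): step: R->2, L=4; D->plug->D->R->D->L->G->refl->C->L'->E->R'->B->plug->B
Char 7 ('H'): step: R->3, L=4; H->plug->F->R->G->L->A->refl->H->L'->B->R'->D->plug->D
Char 8 ('H'): step: R->4, L=4; H->plug->F->R->H->L->D->refl->B->L'->F->R'->E->plug->E
Char 9 ('H'): step: R->5, L=4; H->plug->F->R->F->L->B->refl->D->L'->H->R'->B->plug->B
Char 10 ('G'): step: R->6, L=4; G->plug->G->R->C->L->F->refl->E->L'->A->R'->F->plug->H
Final: ciphertext=BHBHHBDEBH, RIGHT=6, LEFT=4

Answer: BHBHHBDEBH 6 4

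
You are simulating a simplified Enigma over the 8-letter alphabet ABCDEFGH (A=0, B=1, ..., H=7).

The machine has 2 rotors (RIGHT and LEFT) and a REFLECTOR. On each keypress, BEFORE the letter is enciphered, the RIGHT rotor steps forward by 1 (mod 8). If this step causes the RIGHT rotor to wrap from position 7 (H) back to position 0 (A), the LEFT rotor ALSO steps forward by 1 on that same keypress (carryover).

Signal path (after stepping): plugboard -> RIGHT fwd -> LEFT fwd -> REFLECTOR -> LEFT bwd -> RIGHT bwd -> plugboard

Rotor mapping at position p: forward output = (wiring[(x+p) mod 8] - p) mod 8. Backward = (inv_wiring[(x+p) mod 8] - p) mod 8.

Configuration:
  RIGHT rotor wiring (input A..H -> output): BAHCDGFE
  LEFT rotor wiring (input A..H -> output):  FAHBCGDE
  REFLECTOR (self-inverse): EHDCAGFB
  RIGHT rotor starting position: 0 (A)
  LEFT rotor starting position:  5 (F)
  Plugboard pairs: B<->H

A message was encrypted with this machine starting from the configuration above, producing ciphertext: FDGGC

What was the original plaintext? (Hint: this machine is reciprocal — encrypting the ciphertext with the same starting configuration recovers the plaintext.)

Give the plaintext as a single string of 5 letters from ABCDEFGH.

Answer: EABBA

Derivation:
Char 1 ('F'): step: R->1, L=5; F->plug->F->R->E->L->D->refl->C->L'->F->R'->E->plug->E
Char 2 ('D'): step: R->2, L=5; D->plug->D->R->E->L->D->refl->C->L'->F->R'->A->plug->A
Char 3 ('G'): step: R->3, L=5; G->plug->G->R->F->L->C->refl->D->L'->E->R'->H->plug->B
Char 4 ('G'): step: R->4, L=5; G->plug->G->R->D->L->A->refl->E->L'->G->R'->H->plug->B
Char 5 ('C'): step: R->5, L=5; C->plug->C->R->H->L->F->refl->G->L'->B->R'->A->plug->A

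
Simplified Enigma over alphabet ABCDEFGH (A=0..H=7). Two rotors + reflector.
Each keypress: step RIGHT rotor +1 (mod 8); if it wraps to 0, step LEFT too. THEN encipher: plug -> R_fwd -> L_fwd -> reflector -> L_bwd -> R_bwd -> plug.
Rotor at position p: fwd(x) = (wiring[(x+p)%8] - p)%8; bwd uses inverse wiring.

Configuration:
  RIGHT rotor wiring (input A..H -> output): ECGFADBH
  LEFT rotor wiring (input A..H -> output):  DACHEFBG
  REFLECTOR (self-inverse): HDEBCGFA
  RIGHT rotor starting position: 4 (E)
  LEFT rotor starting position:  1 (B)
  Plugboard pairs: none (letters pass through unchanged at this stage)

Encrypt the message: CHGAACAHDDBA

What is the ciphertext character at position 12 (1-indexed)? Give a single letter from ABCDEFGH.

Char 1 ('C'): step: R->5, L=1; C->plug->C->R->C->L->G->refl->F->L'->G->R'->A->plug->A
Char 2 ('H'): step: R->6, L=1; H->plug->H->R->F->L->A->refl->H->L'->A->R'->E->plug->E
Char 3 ('G'): step: R->7, L=1; G->plug->G->R->E->L->E->refl->C->L'->H->R'->D->plug->D
Char 4 ('A'): step: R->0, L->2 (L advanced); A->plug->A->R->E->L->H->refl->A->L'->A->R'->E->plug->E
Char 5 ('A'): step: R->1, L=2; A->plug->A->R->B->L->F->refl->G->L'->H->R'->D->plug->D
Char 6 ('C'): step: R->2, L=2; C->plug->C->R->G->L->B->refl->D->L'->D->R'->B->plug->B
Char 7 ('A'): step: R->3, L=2; A->plug->A->R->C->L->C->refl->E->L'->F->R'->B->plug->B
Char 8 ('H'): step: R->4, L=2; H->plug->H->R->B->L->F->refl->G->L'->H->R'->B->plug->B
Char 9 ('D'): step: R->5, L=2; D->plug->D->R->H->L->G->refl->F->L'->B->R'->F->plug->F
Char 10 ('D'): step: R->6, L=2; D->plug->D->R->E->L->H->refl->A->L'->A->R'->E->plug->E
Char 11 ('B'): step: R->7, L=2; B->plug->B->R->F->L->E->refl->C->L'->C->R'->H->plug->H
Char 12 ('A'): step: R->0, L->3 (L advanced); A->plug->A->R->E->L->D->refl->B->L'->B->R'->G->plug->G

G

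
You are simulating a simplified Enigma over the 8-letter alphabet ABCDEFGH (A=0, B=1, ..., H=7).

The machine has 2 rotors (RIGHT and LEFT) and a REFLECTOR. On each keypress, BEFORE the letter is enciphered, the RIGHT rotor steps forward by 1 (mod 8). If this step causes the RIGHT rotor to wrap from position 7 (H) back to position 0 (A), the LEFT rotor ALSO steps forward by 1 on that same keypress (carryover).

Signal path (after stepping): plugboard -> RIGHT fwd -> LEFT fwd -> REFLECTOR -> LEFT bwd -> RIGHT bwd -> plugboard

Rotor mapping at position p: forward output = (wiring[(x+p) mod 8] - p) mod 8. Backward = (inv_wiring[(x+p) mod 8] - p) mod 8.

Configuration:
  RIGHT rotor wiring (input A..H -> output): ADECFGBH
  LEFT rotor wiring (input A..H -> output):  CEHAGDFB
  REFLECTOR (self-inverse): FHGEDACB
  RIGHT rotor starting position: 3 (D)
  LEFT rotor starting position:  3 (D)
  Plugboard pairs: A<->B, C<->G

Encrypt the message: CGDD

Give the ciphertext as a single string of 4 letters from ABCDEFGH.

Answer: AHEF

Derivation:
Char 1 ('C'): step: R->4, L=3; C->plug->G->R->A->L->F->refl->A->L'->C->R'->B->plug->A
Char 2 ('G'): step: R->5, L=3; G->plug->C->R->C->L->A->refl->F->L'->A->R'->H->plug->H
Char 3 ('D'): step: R->6, L=3; D->plug->D->R->F->L->H->refl->B->L'->G->R'->E->plug->E
Char 4 ('D'): step: R->7, L=3; D->plug->D->R->F->L->H->refl->B->L'->G->R'->F->plug->F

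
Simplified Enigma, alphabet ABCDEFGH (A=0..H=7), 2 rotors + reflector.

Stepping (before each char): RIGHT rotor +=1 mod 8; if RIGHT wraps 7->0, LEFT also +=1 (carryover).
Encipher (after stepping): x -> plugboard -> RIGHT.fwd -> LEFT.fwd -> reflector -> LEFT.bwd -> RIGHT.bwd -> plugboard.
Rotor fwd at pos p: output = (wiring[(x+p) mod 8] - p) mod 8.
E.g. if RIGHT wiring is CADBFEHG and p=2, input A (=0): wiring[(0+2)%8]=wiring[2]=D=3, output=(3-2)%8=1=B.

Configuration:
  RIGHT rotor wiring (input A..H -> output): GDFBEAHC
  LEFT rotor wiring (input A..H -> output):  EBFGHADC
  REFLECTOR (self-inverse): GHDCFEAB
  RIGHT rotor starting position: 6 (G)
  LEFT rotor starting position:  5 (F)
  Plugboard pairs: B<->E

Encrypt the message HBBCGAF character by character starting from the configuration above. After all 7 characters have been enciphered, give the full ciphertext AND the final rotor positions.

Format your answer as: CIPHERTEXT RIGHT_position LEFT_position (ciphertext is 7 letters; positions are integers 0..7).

Char 1 ('H'): step: R->7, L=5; H->plug->H->R->A->L->D->refl->C->L'->H->R'->B->plug->E
Char 2 ('B'): step: R->0, L->6 (L advanced); B->plug->E->R->E->L->H->refl->B->L'->G->R'->A->plug->A
Char 3 ('B'): step: R->1, L=6; B->plug->E->R->H->L->C->refl->D->L'->D->R'->D->plug->D
Char 4 ('C'): step: R->2, L=6; C->plug->C->R->C->L->G->refl->A->L'->F->R'->E->plug->B
Char 5 ('G'): step: R->3, L=6; G->plug->G->R->A->L->F->refl->E->L'->B->R'->B->plug->E
Char 6 ('A'): step: R->4, L=6; A->plug->A->R->A->L->F->refl->E->L'->B->R'->G->plug->G
Char 7 ('F'): step: R->5, L=6; F->plug->F->R->A->L->F->refl->E->L'->B->R'->D->plug->D
Final: ciphertext=EADBEGD, RIGHT=5, LEFT=6

Answer: EADBEGD 5 6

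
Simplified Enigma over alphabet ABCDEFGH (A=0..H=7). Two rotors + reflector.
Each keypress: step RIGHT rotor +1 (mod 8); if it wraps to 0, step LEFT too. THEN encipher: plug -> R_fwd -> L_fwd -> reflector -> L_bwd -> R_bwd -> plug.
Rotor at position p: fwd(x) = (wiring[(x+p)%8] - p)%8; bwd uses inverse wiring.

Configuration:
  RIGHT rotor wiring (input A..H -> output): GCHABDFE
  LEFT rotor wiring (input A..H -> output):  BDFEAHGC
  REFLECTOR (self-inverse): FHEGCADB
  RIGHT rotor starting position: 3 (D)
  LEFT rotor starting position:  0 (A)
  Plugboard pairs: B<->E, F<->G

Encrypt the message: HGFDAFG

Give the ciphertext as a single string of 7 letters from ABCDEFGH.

Char 1 ('H'): step: R->4, L=0; H->plug->H->R->E->L->A->refl->F->L'->C->R'->E->plug->B
Char 2 ('G'): step: R->5, L=0; G->plug->F->R->C->L->F->refl->A->L'->E->R'->H->plug->H
Char 3 ('F'): step: R->6, L=0; F->plug->G->R->D->L->E->refl->C->L'->H->R'->A->plug->A
Char 4 ('D'): step: R->7, L=0; D->plug->D->R->A->L->B->refl->H->L'->F->R'->A->plug->A
Char 5 ('A'): step: R->0, L->1 (L advanced); A->plug->A->R->G->L->B->refl->H->L'->D->R'->F->plug->G
Char 6 ('F'): step: R->1, L=1; F->plug->G->R->D->L->H->refl->B->L'->G->R'->B->plug->E
Char 7 ('G'): step: R->2, L=1; G->plug->F->R->C->L->D->refl->G->L'->E->R'->G->plug->F

Answer: BHAAGEF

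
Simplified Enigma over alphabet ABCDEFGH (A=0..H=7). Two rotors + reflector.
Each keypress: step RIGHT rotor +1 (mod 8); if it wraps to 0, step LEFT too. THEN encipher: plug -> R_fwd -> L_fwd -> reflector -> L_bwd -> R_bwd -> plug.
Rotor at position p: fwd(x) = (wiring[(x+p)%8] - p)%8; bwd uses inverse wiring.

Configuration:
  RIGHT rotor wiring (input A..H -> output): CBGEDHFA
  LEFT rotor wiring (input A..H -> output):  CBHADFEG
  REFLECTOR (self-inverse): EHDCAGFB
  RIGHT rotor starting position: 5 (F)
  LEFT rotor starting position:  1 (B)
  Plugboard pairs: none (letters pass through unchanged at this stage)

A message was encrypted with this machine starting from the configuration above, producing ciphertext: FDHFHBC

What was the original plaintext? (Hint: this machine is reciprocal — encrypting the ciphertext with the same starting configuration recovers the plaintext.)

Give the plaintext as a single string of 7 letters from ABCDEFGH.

Char 1 ('F'): step: R->6, L=1; F->plug->F->R->G->L->F->refl->G->L'->B->R'->H->plug->H
Char 2 ('D'): step: R->7, L=1; D->plug->D->R->H->L->B->refl->H->L'->C->R'->C->plug->C
Char 3 ('H'): step: R->0, L->2 (L advanced); H->plug->H->R->A->L->F->refl->G->L'->B->R'->B->plug->B
Char 4 ('F'): step: R->1, L=2; F->plug->F->R->E->L->C->refl->D->L'->D->R'->C->plug->C
Char 5 ('H'): step: R->2, L=2; H->plug->H->R->H->L->H->refl->B->L'->C->R'->B->plug->B
Char 6 ('B'): step: R->3, L=2; B->plug->B->R->A->L->F->refl->G->L'->B->R'->A->plug->A
Char 7 ('C'): step: R->4, L=2; C->plug->C->R->B->L->G->refl->F->L'->A->R'->H->plug->H

Answer: HCBCBAH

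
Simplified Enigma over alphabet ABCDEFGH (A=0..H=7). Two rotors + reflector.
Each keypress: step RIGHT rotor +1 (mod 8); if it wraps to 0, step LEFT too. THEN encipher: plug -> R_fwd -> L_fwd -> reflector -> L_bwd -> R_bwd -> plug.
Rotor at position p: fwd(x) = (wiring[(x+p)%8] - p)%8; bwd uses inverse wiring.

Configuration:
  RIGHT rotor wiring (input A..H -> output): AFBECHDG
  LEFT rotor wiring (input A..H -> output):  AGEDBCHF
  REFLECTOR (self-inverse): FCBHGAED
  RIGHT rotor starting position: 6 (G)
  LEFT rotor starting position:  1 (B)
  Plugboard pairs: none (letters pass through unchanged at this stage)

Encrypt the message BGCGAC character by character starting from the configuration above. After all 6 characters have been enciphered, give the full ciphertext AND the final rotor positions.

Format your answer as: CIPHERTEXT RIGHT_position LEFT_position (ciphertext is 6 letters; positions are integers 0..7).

Char 1 ('B'): step: R->7, L=1; B->plug->B->R->B->L->D->refl->H->L'->H->R'->A->plug->A
Char 2 ('G'): step: R->0, L->2 (L advanced); G->plug->G->R->D->L->A->refl->F->L'->E->R'->D->plug->D
Char 3 ('C'): step: R->1, L=2; C->plug->C->R->D->L->A->refl->F->L'->E->R'->A->plug->A
Char 4 ('G'): step: R->2, L=2; G->plug->G->R->G->L->G->refl->E->L'->H->R'->A->plug->A
Char 5 ('A'): step: R->3, L=2; A->plug->A->R->B->L->B->refl->C->L'->A->R'->D->plug->D
Char 6 ('C'): step: R->4, L=2; C->plug->C->R->H->L->E->refl->G->L'->G->R'->A->plug->A
Final: ciphertext=ADAADA, RIGHT=4, LEFT=2

Answer: ADAADA 4 2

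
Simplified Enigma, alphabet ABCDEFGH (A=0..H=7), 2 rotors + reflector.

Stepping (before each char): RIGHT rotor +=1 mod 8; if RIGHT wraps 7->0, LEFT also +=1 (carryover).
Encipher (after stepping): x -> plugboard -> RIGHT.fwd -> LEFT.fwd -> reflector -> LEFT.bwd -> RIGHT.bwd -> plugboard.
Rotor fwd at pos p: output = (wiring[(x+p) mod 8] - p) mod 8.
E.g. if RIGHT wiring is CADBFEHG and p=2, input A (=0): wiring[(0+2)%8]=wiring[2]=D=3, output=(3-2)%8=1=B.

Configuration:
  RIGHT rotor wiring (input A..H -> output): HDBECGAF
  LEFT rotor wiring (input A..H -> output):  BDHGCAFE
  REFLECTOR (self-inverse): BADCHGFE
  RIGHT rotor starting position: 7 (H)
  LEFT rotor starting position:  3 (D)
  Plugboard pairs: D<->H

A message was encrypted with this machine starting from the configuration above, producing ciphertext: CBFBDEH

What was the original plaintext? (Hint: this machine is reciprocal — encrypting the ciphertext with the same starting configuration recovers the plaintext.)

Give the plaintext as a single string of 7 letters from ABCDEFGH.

Char 1 ('C'): step: R->0, L->4 (L advanced); C->plug->C->R->B->L->E->refl->H->L'->F->R'->H->plug->D
Char 2 ('B'): step: R->1, L=4; B->plug->B->R->A->L->G->refl->F->L'->E->R'->G->plug->G
Char 3 ('F'): step: R->2, L=4; F->plug->F->R->D->L->A->refl->B->L'->C->R'->B->plug->B
Char 4 ('B'): step: R->3, L=4; B->plug->B->R->H->L->C->refl->D->L'->G->R'->H->plug->D
Char 5 ('D'): step: R->4, L=4; D->plug->H->R->A->L->G->refl->F->L'->E->R'->C->plug->C
Char 6 ('E'): step: R->5, L=4; E->plug->E->R->G->L->D->refl->C->L'->H->R'->G->plug->G
Char 7 ('H'): step: R->6, L=4; H->plug->D->R->F->L->H->refl->E->L'->B->R'->C->plug->C

Answer: DGBDCGC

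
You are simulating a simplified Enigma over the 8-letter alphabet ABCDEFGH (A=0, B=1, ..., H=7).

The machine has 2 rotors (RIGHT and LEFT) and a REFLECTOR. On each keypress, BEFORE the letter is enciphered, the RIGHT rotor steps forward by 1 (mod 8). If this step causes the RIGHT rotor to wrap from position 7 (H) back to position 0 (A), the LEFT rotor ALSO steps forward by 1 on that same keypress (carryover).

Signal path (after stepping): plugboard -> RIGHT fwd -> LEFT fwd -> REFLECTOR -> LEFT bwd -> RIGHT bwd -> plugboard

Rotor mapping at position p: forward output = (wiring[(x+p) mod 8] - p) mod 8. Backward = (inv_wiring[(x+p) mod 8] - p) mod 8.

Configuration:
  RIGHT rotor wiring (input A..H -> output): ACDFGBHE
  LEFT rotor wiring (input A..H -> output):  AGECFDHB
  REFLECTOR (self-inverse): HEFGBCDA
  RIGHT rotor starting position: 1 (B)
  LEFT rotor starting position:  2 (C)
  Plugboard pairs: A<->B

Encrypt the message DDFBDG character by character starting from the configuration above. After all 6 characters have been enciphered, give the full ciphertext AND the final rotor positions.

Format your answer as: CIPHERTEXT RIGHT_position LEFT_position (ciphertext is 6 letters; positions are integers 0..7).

Answer: AHBGGE 7 2

Derivation:
Char 1 ('D'): step: R->2, L=2; D->plug->D->R->H->L->E->refl->B->L'->D->R'->B->plug->A
Char 2 ('D'): step: R->3, L=2; D->plug->D->R->E->L->F->refl->C->L'->A->R'->H->plug->H
Char 3 ('F'): step: R->4, L=2; F->plug->F->R->G->L->G->refl->D->L'->C->R'->A->plug->B
Char 4 ('B'): step: R->5, L=2; B->plug->A->R->E->L->F->refl->C->L'->A->R'->G->plug->G
Char 5 ('D'): step: R->6, L=2; D->plug->D->R->E->L->F->refl->C->L'->A->R'->G->plug->G
Char 6 ('G'): step: R->7, L=2; G->plug->G->R->C->L->D->refl->G->L'->G->R'->E->plug->E
Final: ciphertext=AHBGGE, RIGHT=7, LEFT=2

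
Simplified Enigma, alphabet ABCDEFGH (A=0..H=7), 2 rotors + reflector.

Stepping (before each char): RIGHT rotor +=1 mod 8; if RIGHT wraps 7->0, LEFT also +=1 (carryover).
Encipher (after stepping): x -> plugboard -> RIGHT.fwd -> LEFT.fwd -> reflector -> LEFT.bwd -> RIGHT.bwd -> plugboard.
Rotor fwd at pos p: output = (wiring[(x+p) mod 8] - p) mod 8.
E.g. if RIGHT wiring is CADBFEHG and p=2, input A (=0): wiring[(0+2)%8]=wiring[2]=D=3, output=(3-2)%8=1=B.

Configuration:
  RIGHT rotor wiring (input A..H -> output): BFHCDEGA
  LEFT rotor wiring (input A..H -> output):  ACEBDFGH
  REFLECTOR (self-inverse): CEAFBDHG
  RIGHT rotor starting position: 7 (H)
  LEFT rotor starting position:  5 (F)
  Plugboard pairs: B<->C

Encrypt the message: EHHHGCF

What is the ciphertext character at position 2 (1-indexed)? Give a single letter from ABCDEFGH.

Char 1 ('E'): step: R->0, L->6 (L advanced); E->plug->E->R->D->L->E->refl->B->L'->B->R'->A->plug->A
Char 2 ('H'): step: R->1, L=6; H->plug->H->R->A->L->A->refl->C->L'->C->R'->D->plug->D

D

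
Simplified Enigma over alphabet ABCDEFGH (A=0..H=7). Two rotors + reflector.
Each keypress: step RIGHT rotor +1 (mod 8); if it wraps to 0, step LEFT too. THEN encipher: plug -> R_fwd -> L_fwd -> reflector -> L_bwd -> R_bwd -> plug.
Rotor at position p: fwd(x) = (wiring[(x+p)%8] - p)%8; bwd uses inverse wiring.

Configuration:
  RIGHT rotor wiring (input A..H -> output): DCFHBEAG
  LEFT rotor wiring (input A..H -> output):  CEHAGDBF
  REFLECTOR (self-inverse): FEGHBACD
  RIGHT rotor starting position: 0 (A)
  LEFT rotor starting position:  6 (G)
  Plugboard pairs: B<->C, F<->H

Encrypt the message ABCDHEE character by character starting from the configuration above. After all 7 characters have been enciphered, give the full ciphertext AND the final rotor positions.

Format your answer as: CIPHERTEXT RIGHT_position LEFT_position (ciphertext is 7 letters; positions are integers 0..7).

Char 1 ('A'): step: R->1, L=6; A->plug->A->R->B->L->H->refl->D->L'->A->R'->D->plug->D
Char 2 ('B'): step: R->2, L=6; B->plug->C->R->H->L->F->refl->A->L'->G->R'->E->plug->E
Char 3 ('C'): step: R->3, L=6; C->plug->B->R->G->L->A->refl->F->L'->H->R'->G->plug->G
Char 4 ('D'): step: R->4, L=6; D->plug->D->R->C->L->E->refl->B->L'->E->R'->C->plug->B
Char 5 ('H'): step: R->5, L=6; H->plug->F->R->A->L->D->refl->H->L'->B->R'->C->plug->B
Char 6 ('E'): step: R->6, L=6; E->plug->E->R->H->L->F->refl->A->L'->G->R'->H->plug->F
Char 7 ('E'): step: R->7, L=6; E->plug->E->R->A->L->D->refl->H->L'->B->R'->H->plug->F
Final: ciphertext=DEGBBFF, RIGHT=7, LEFT=6

Answer: DEGBBFF 7 6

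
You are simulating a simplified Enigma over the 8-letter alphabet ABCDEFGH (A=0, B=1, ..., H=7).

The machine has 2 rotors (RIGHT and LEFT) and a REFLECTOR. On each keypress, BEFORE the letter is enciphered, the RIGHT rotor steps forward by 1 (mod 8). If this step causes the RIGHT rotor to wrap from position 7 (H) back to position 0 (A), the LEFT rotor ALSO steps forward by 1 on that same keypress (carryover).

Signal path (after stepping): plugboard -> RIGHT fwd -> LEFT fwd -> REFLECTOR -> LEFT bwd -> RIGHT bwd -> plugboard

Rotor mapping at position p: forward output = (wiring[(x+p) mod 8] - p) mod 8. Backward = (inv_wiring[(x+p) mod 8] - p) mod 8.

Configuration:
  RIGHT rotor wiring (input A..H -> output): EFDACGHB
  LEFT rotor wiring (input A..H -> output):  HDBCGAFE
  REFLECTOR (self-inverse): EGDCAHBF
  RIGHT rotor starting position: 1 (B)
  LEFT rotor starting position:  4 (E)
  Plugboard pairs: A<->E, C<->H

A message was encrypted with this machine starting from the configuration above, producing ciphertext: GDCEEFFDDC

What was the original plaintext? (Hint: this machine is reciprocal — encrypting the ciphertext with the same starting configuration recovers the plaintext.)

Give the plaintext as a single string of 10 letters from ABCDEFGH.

Answer: FCAGBAAAFH

Derivation:
Char 1 ('G'): step: R->2, L=4; G->plug->G->R->C->L->B->refl->G->L'->H->R'->F->plug->F
Char 2 ('D'): step: R->3, L=4; D->plug->D->R->E->L->D->refl->C->L'->A->R'->H->plug->C
Char 3 ('C'): step: R->4, L=4; C->plug->H->R->E->L->D->refl->C->L'->A->R'->E->plug->A
Char 4 ('E'): step: R->5, L=4; E->plug->A->R->B->L->E->refl->A->L'->D->R'->G->plug->G
Char 5 ('E'): step: R->6, L=4; E->plug->A->R->B->L->E->refl->A->L'->D->R'->B->plug->B
Char 6 ('F'): step: R->7, L=4; F->plug->F->R->D->L->A->refl->E->L'->B->R'->E->plug->A
Char 7 ('F'): step: R->0, L->5 (L advanced); F->plug->F->R->G->L->F->refl->H->L'->C->R'->E->plug->A
Char 8 ('D'): step: R->1, L=5; D->plug->D->R->B->L->A->refl->E->L'->F->R'->E->plug->A
Char 9 ('D'): step: R->2, L=5; D->plug->D->R->E->L->G->refl->B->L'->H->R'->F->plug->F
Char 10 ('C'): step: R->3, L=5; C->plug->H->R->A->L->D->refl->C->L'->D->R'->C->plug->H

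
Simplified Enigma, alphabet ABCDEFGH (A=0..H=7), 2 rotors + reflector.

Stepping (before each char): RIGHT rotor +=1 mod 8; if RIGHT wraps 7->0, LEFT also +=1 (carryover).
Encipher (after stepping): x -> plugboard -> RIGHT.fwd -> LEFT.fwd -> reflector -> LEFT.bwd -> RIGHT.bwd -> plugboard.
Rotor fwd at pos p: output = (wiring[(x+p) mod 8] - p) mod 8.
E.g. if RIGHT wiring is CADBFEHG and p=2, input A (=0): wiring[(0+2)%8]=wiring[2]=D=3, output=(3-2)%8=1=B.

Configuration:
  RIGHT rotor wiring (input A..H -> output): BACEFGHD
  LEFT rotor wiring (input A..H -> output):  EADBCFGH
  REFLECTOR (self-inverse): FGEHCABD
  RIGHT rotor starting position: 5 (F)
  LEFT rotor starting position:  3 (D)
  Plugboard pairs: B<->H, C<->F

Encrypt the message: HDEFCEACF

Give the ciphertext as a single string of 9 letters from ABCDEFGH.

Answer: BFFCAABHC

Derivation:
Char 1 ('H'): step: R->6, L=3; H->plug->B->R->F->L->B->refl->G->L'->A->R'->H->plug->B
Char 2 ('D'): step: R->7, L=3; D->plug->D->R->D->L->D->refl->H->L'->B->R'->C->plug->F
Char 3 ('E'): step: R->0, L->4 (L advanced); E->plug->E->R->F->L->E->refl->C->L'->C->R'->C->plug->F
Char 4 ('F'): step: R->1, L=4; F->plug->C->R->D->L->D->refl->H->L'->G->R'->F->plug->C
Char 5 ('C'): step: R->2, L=4; C->plug->F->R->B->L->B->refl->G->L'->A->R'->A->plug->A
Char 6 ('E'): step: R->3, L=4; E->plug->E->R->A->L->G->refl->B->L'->B->R'->A->plug->A
Char 7 ('A'): step: R->4, L=4; A->plug->A->R->B->L->B->refl->G->L'->A->R'->H->plug->B
Char 8 ('C'): step: R->5, L=4; C->plug->F->R->F->L->E->refl->C->L'->C->R'->B->plug->H
Char 9 ('F'): step: R->6, L=4; F->plug->C->R->D->L->D->refl->H->L'->G->R'->F->plug->C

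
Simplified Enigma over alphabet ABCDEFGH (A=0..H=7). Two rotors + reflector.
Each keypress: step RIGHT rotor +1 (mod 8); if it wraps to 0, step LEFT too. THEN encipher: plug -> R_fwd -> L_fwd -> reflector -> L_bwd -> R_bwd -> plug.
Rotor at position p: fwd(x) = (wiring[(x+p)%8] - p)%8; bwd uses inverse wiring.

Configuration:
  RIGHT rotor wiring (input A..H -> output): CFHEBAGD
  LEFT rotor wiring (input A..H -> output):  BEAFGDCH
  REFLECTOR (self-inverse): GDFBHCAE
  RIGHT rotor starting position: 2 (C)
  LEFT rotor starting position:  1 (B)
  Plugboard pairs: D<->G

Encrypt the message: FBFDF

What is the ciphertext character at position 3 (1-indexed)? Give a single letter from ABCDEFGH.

Char 1 ('F'): step: R->3, L=1; F->plug->F->R->H->L->A->refl->G->L'->G->R'->B->plug->B
Char 2 ('B'): step: R->4, L=1; B->plug->B->R->E->L->C->refl->F->L'->D->R'->G->plug->D
Char 3 ('F'): step: R->5, L=1; F->plug->F->R->C->L->E->refl->H->L'->B->R'->B->plug->B

B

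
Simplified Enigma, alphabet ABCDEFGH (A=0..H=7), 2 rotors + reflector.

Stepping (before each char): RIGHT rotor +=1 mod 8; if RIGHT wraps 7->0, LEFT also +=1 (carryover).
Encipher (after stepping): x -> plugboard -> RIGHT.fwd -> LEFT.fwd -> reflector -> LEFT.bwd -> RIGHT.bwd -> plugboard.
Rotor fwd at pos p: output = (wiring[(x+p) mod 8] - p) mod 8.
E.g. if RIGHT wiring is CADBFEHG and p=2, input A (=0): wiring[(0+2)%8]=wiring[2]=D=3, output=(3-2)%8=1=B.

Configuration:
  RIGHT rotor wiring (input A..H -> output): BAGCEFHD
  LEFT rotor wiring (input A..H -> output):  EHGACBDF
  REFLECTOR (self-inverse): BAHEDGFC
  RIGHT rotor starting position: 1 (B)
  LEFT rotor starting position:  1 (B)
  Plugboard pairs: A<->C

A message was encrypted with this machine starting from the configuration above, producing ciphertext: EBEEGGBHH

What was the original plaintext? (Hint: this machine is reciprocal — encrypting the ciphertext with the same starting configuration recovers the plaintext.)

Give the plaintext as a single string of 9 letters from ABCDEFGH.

Char 1 ('E'): step: R->2, L=1; E->plug->E->R->F->L->C->refl->H->L'->C->R'->C->plug->A
Char 2 ('B'): step: R->3, L=1; B->plug->B->R->B->L->F->refl->G->L'->A->R'->E->plug->E
Char 3 ('E'): step: R->4, L=1; E->plug->E->R->F->L->C->refl->H->L'->C->R'->G->plug->G
Char 4 ('E'): step: R->5, L=1; E->plug->E->R->D->L->B->refl->A->L'->E->R'->D->plug->D
Char 5 ('G'): step: R->6, L=1; G->plug->G->R->G->L->E->refl->D->L'->H->R'->H->plug->H
Char 6 ('G'): step: R->7, L=1; G->plug->G->R->G->L->E->refl->D->L'->H->R'->D->plug->D
Char 7 ('B'): step: R->0, L->2 (L advanced); B->plug->B->R->A->L->E->refl->D->L'->F->R'->F->plug->F
Char 8 ('H'): step: R->1, L=2; H->plug->H->R->A->L->E->refl->D->L'->F->R'->B->plug->B
Char 9 ('H'): step: R->2, L=2; H->plug->H->R->G->L->C->refl->H->L'->D->R'->D->plug->D

Answer: AEGDHDFBD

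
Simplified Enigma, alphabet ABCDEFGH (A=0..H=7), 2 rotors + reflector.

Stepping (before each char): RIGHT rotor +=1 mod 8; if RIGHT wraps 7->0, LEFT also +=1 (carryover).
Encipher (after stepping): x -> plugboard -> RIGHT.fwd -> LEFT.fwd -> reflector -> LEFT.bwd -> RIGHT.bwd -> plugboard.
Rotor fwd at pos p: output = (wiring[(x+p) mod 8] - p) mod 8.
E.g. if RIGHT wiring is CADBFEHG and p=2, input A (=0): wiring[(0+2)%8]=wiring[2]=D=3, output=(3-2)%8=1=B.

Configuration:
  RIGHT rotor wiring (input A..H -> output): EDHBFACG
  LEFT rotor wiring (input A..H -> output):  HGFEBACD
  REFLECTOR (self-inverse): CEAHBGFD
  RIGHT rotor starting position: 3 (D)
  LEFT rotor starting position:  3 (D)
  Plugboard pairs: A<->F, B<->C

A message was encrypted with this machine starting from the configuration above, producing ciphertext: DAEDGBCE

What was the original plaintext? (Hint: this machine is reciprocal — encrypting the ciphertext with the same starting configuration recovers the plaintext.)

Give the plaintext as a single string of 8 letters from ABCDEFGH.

Char 1 ('D'): step: R->4, L=3; D->plug->D->R->C->L->F->refl->G->L'->B->R'->A->plug->F
Char 2 ('A'): step: R->5, L=3; A->plug->F->R->C->L->F->refl->G->L'->B->R'->C->plug->B
Char 3 ('E'): step: R->6, L=3; E->plug->E->R->B->L->G->refl->F->L'->C->R'->H->plug->H
Char 4 ('D'): step: R->7, L=3; D->plug->D->R->A->L->B->refl->E->L'->F->R'->B->plug->C
Char 5 ('G'): step: R->0, L->4 (L advanced); G->plug->G->R->C->L->G->refl->F->L'->A->R'->F->plug->A
Char 6 ('B'): step: R->1, L=4; B->plug->C->R->A->L->F->refl->G->L'->C->R'->A->plug->F
Char 7 ('C'): step: R->2, L=4; C->plug->B->R->H->L->A->refl->C->L'->F->R'->A->plug->F
Char 8 ('E'): step: R->3, L=4; E->plug->E->R->D->L->H->refl->D->L'->E->R'->H->plug->H

Answer: FBHCAFFH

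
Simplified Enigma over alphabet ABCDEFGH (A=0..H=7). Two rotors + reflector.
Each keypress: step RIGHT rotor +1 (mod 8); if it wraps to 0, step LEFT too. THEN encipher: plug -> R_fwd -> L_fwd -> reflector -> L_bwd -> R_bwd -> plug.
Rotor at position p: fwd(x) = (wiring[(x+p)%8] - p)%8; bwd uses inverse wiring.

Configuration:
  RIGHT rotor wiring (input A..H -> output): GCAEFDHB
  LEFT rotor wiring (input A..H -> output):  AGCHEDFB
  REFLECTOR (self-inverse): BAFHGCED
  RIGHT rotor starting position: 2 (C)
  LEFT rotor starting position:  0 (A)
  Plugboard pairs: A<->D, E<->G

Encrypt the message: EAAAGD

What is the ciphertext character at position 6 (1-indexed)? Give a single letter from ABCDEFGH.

Char 1 ('E'): step: R->3, L=0; E->plug->G->R->H->L->B->refl->A->L'->A->R'->C->plug->C
Char 2 ('A'): step: R->4, L=0; A->plug->D->R->F->L->D->refl->H->L'->D->R'->C->plug->C
Char 3 ('A'): step: R->5, L=0; A->plug->D->R->B->L->G->refl->E->L'->E->R'->C->plug->C
Char 4 ('A'): step: R->6, L=0; A->plug->D->R->E->L->E->refl->G->L'->B->R'->A->plug->D
Char 5 ('G'): step: R->7, L=0; G->plug->E->R->F->L->D->refl->H->L'->D->R'->C->plug->C
Char 6 ('D'): step: R->0, L->1 (L advanced); D->plug->A->R->G->L->A->refl->B->L'->B->R'->H->plug->H

H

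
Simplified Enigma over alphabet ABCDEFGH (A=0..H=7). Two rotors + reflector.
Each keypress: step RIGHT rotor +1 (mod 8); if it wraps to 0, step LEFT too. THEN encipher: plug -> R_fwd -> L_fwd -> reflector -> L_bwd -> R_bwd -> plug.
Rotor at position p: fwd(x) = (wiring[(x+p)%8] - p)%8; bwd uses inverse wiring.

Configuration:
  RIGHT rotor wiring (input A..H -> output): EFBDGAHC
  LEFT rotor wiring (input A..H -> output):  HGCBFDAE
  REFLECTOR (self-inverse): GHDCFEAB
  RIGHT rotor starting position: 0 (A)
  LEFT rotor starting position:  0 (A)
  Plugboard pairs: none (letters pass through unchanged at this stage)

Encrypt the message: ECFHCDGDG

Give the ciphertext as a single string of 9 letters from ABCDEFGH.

Answer: AAHBBBCFD

Derivation:
Char 1 ('E'): step: R->1, L=0; E->plug->E->R->H->L->E->refl->F->L'->E->R'->A->plug->A
Char 2 ('C'): step: R->2, L=0; C->plug->C->R->E->L->F->refl->E->L'->H->R'->A->plug->A
Char 3 ('F'): step: R->3, L=0; F->plug->F->R->B->L->G->refl->A->L'->G->R'->H->plug->H
Char 4 ('H'): step: R->4, L=0; H->plug->H->R->H->L->E->refl->F->L'->E->R'->B->plug->B
Char 5 ('C'): step: R->5, L=0; C->plug->C->R->F->L->D->refl->C->L'->C->R'->B->plug->B
Char 6 ('D'): step: R->6, L=0; D->plug->D->R->H->L->E->refl->F->L'->E->R'->B->plug->B
Char 7 ('G'): step: R->7, L=0; G->plug->G->R->B->L->G->refl->A->L'->G->R'->C->plug->C
Char 8 ('D'): step: R->0, L->1 (L advanced); D->plug->D->R->D->L->E->refl->F->L'->A->R'->F->plug->F
Char 9 ('G'): step: R->1, L=1; G->plug->G->R->B->L->B->refl->H->L'->F->R'->D->plug->D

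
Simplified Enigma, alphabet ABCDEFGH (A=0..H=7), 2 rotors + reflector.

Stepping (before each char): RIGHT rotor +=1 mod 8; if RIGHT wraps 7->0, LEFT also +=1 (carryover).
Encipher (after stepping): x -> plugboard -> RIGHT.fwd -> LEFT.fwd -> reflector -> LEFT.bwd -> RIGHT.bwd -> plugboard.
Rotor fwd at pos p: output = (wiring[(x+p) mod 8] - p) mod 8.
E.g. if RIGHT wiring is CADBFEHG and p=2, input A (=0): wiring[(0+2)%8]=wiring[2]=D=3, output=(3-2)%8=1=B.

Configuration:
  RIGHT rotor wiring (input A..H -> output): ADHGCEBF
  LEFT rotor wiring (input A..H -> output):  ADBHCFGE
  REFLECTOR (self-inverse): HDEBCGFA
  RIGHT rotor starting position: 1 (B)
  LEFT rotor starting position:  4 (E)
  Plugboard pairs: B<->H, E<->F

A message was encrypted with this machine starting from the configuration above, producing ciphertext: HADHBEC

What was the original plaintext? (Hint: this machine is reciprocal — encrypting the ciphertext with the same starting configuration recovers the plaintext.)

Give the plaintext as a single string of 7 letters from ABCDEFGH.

Answer: DEEEEGE

Derivation:
Char 1 ('H'): step: R->2, L=4; H->plug->B->R->E->L->E->refl->C->L'->C->R'->D->plug->D
Char 2 ('A'): step: R->3, L=4; A->plug->A->R->D->L->A->refl->H->L'->F->R'->F->plug->E
Char 3 ('D'): step: R->4, L=4; D->plug->D->R->B->L->B->refl->D->L'->H->R'->F->plug->E
Char 4 ('H'): step: R->5, L=4; H->plug->B->R->E->L->E->refl->C->L'->C->R'->F->plug->E
Char 5 ('B'): step: R->6, L=4; B->plug->H->R->G->L->F->refl->G->L'->A->R'->F->plug->E
Char 6 ('E'): step: R->7, L=4; E->plug->F->R->D->L->A->refl->H->L'->F->R'->G->plug->G
Char 7 ('C'): step: R->0, L->5 (L advanced); C->plug->C->R->H->L->F->refl->G->L'->E->R'->F->plug->E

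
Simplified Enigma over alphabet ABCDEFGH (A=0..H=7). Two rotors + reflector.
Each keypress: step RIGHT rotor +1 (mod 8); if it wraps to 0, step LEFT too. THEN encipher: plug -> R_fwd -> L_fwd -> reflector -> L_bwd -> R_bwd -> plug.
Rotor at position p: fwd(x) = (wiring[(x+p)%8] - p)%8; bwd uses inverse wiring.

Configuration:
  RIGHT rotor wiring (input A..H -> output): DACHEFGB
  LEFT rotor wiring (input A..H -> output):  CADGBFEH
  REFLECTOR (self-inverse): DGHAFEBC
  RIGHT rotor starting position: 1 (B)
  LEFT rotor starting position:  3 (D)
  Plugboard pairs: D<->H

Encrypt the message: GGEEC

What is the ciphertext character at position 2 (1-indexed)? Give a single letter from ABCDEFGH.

Char 1 ('G'): step: R->2, L=3; G->plug->G->R->B->L->G->refl->B->L'->D->R'->D->plug->H
Char 2 ('G'): step: R->3, L=3; G->plug->G->R->F->L->H->refl->C->L'->C->R'->C->plug->C

C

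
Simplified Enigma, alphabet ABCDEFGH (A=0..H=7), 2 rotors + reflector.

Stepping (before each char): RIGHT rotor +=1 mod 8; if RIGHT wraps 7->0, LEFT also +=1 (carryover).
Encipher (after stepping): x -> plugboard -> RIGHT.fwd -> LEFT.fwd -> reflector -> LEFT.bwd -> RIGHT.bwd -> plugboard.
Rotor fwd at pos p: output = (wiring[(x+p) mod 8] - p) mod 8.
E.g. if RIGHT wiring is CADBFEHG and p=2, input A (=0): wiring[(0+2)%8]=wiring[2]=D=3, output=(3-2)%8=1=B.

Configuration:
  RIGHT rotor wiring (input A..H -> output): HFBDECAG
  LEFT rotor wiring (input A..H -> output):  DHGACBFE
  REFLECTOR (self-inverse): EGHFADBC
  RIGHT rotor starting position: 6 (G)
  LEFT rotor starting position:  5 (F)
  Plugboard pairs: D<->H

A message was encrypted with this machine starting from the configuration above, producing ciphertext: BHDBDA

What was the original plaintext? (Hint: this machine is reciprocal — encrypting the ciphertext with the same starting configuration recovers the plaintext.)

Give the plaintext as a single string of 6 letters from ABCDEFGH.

Char 1 ('B'): step: R->7, L=5; B->plug->B->R->A->L->E->refl->A->L'->B->R'->H->plug->D
Char 2 ('H'): step: R->0, L->6 (L advanced); H->plug->D->R->D->L->B->refl->G->L'->B->R'->C->plug->C
Char 3 ('D'): step: R->1, L=6; D->plug->H->R->G->L->E->refl->A->L'->E->R'->A->plug->A
Char 4 ('B'): step: R->2, L=6; B->plug->B->R->B->L->G->refl->B->L'->D->R'->H->plug->D
Char 5 ('D'): step: R->3, L=6; D->plug->H->R->G->L->E->refl->A->L'->E->R'->F->plug->F
Char 6 ('A'): step: R->4, L=6; A->plug->A->R->A->L->H->refl->C->L'->F->R'->G->plug->G

Answer: DCADFG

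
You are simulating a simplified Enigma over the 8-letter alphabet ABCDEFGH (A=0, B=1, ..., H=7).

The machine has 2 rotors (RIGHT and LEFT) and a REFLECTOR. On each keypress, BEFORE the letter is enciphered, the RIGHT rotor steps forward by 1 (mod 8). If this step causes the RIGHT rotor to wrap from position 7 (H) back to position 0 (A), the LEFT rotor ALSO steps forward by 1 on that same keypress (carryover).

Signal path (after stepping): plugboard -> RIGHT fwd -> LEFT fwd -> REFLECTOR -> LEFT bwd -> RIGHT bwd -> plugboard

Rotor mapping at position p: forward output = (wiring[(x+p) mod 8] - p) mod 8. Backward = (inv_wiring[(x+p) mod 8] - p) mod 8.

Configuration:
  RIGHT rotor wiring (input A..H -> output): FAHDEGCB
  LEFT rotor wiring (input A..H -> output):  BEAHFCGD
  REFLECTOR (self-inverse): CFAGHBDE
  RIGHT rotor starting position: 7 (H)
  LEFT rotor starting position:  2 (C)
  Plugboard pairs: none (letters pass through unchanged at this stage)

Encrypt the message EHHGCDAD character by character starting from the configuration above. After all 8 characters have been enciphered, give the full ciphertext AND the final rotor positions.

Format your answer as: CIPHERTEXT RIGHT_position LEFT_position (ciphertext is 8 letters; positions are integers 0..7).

Char 1 ('E'): step: R->0, L->3 (L advanced); E->plug->E->R->E->L->A->refl->C->L'->B->R'->H->plug->H
Char 2 ('H'): step: R->1, L=3; H->plug->H->R->E->L->A->refl->C->L'->B->R'->F->plug->F
Char 3 ('H'): step: R->2, L=3; H->plug->H->R->G->L->B->refl->F->L'->H->R'->F->plug->F
Char 4 ('G'): step: R->3, L=3; G->plug->G->R->F->L->G->refl->D->L'->D->R'->C->plug->C
Char 5 ('C'): step: R->4, L=3; C->plug->C->R->G->L->B->refl->F->L'->H->R'->H->plug->H
Char 6 ('D'): step: R->5, L=3; D->plug->D->R->A->L->E->refl->H->L'->C->R'->F->plug->F
Char 7 ('A'): step: R->6, L=3; A->plug->A->R->E->L->A->refl->C->L'->B->R'->E->plug->E
Char 8 ('D'): step: R->7, L=3; D->plug->D->R->A->L->E->refl->H->L'->C->R'->A->plug->A
Final: ciphertext=HFFCHFEA, RIGHT=7, LEFT=3

Answer: HFFCHFEA 7 3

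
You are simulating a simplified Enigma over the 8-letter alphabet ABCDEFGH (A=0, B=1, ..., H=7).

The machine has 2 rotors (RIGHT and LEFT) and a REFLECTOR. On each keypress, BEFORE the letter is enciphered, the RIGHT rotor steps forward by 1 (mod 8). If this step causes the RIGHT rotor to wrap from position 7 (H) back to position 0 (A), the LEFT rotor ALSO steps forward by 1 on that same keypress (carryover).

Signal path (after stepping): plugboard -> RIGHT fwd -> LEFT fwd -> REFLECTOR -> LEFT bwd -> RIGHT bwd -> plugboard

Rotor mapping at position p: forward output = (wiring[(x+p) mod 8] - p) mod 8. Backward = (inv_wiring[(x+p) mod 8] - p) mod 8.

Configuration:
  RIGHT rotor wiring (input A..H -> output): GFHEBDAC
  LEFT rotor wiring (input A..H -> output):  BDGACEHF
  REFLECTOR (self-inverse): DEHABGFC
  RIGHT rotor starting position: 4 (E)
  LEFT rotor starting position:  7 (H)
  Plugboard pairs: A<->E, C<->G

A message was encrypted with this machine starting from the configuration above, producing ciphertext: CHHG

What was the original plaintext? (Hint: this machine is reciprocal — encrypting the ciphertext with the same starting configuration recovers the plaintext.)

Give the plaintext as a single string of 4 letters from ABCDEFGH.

Char 1 ('C'): step: R->5, L=7; C->plug->G->R->H->L->A->refl->D->L'->F->R'->C->plug->G
Char 2 ('H'): step: R->6, L=7; H->plug->H->R->F->L->D->refl->A->L'->H->R'->D->plug->D
Char 3 ('H'): step: R->7, L=7; H->plug->H->R->B->L->C->refl->H->L'->D->R'->A->plug->E
Char 4 ('G'): step: R->0, L->0 (L advanced); G->plug->C->R->H->L->F->refl->G->L'->C->R'->H->plug->H

Answer: GDEH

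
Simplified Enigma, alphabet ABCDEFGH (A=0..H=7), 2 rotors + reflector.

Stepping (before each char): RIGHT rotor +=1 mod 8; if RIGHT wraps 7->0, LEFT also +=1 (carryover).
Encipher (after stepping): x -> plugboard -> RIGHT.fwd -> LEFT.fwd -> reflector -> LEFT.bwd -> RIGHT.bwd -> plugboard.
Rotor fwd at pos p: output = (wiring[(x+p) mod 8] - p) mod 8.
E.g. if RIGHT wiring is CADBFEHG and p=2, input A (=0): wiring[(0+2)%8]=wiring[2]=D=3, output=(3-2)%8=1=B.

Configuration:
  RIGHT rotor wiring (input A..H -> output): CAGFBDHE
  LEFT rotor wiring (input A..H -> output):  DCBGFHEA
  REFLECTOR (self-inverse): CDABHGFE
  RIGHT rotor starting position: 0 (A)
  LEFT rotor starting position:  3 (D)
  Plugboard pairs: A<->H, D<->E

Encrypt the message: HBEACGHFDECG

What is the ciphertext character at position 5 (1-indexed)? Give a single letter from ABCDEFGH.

Char 1 ('H'): step: R->1, L=3; H->plug->A->R->H->L->G->refl->F->L'->E->R'->C->plug->C
Char 2 ('B'): step: R->2, L=3; B->plug->B->R->D->L->B->refl->D->L'->A->R'->G->plug->G
Char 3 ('E'): step: R->3, L=3; E->plug->D->R->E->L->F->refl->G->L'->H->R'->F->plug->F
Char 4 ('A'): step: R->4, L=3; A->plug->H->R->B->L->C->refl->A->L'->F->R'->A->plug->H
Char 5 ('C'): step: R->5, L=3; C->plug->C->R->H->L->G->refl->F->L'->E->R'->H->plug->A

A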